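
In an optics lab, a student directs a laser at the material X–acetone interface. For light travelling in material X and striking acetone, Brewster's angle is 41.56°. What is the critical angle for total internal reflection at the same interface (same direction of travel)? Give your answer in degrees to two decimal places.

tan θ_B = n₂/n₁ = tan 41.56° = 0.8866.
Total internal reflection: sin θ_c = n₂/n₁ = 0.8866.
θ_c = arcsin(0.8866) = 62.45°.

θ_c ≈ 62.45°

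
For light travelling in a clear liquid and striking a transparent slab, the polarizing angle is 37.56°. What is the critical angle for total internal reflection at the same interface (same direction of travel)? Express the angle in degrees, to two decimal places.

θ_c ≈ 50.26°

tan θ_B = n₂/n₁ = tan 37.56° = 0.7690.
Total internal reflection: sin θ_c = n₂/n₁ = 0.7690.
θ_c = arcsin(0.7690) = 50.26°.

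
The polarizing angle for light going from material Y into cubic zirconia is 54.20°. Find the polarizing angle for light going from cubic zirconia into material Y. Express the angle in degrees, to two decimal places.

θ_B' ≈ 35.80°

tan θ_B' = n₁/n₂ = 1/tan θ_B, so θ_B' = 90° − θ_B.
θ_B' = 90° − 54.20° = 35.80°.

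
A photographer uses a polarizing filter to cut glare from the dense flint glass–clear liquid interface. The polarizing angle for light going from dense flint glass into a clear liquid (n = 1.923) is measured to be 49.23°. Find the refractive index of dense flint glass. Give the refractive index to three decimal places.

At the polarizing angle, tan θ_B = n₂/n₁ with n₁ on the incident side (dense flint glass) and n₂ on the transmitted side (a clear liquid).
n₁ = n₂ / tan θ_B = 1.923 / tan 49.23° = 1.658.

n ≈ 1.658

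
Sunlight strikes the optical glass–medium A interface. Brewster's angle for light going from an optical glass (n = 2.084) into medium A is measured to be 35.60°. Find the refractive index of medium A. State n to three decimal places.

n ≈ 1.492

At Brewster's angle, tan θ_B = n₂/n₁ with n₁ on the incident side (an optical glass) and n₂ on the transmitted side (medium A).
n₂ = n₁ tan θ_B = 2.084 × tan 35.60° = 1.492.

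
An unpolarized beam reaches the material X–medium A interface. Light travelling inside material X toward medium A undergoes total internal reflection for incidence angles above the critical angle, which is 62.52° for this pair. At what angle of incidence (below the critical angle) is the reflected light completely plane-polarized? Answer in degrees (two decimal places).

sin θ_c = n₂/n₁, so n₂/n₁ = sin 62.52° = 0.8872.
Brewster: tan θ_B = n₂/n₁ = 0.8872.
θ_B = arctan(0.8872) = 41.58°.

θ_B ≈ 41.58°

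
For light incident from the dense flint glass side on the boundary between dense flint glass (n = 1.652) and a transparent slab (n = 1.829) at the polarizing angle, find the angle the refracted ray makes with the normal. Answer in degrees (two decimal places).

θ_t ≈ 42.09°

First find Brewster's angle: tan θ_B = 1.829/1.652 = 1.1071, giving θ_B = 47.91°.
At Brewster's angle the reflected and refracted rays are perpendicular, so θ_t = 90° − θ_B = 90° − 47.91° = 42.09°.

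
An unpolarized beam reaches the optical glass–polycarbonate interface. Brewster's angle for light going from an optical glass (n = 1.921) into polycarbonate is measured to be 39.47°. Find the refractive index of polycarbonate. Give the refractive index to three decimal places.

At Brewster's angle, tan θ_B = n₂/n₁ with n₁ on the incident side (an optical glass) and n₂ on the transmitted side (polycarbonate).
n₂ = n₁ tan θ_B = 1.921 × tan 39.47° = 1.582.

n ≈ 1.582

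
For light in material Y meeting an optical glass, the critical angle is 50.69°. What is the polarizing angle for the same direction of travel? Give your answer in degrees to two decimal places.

θ_B ≈ 37.73°

sin θ_c = n₂/n₁, so n₂/n₁ = sin 50.69° = 0.7737.
Brewster: tan θ_B = n₂/n₁ = 0.7737.
θ_B = arctan(0.7737) = 37.73°.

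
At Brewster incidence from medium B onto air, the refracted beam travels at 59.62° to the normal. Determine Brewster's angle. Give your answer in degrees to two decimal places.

Since the reflected and refracted rays are at right angles at the polarizing angle, θ_B + θ_t = 90°.
θ_B = 90° − 59.62° = 30.38°.

θ_B ≈ 30.38°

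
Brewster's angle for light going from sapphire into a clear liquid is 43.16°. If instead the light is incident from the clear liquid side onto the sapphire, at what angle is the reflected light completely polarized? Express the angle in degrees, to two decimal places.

θ_B' ≈ 46.84°

tan θ_B' = n₁/n₂ = 1/tan θ_B, so θ_B' = 90° − θ_B.
θ_B' = 90° − 43.16° = 46.84°.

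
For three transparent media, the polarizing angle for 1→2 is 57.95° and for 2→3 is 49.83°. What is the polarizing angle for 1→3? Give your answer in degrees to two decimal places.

tan θ_B(1→2) = n₂/n₁ = tan 57.95° = 1.5972.
tan θ_B(2→3) = n₃/n₂ = tan 49.83° = 1.1846.
Multiplying, n₃/n₁ = 1.5972 × 1.1846 = 1.8921, and θ_B(1→3) = arctan 1.8921 = 62.14°.

θ_B ≈ 62.14°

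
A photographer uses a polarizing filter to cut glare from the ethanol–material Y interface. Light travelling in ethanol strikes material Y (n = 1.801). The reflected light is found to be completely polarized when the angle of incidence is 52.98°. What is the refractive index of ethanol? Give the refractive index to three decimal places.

Brewster's law: tan θ_B = n₂/n₁ (light incident in ethanol, refracted into material Y).
n₁ = n₂ / tan θ_B = 1.801 / tan 52.98° = 1.358.

n ≈ 1.358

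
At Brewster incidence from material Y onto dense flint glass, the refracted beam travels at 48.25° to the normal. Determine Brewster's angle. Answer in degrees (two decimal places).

Brewster's condition makes the reflected and refracted beams perpendicular: θ_B + θ_t = 90°.
θ_B = 90° − 48.25° = 41.75°.

θ_B ≈ 41.75°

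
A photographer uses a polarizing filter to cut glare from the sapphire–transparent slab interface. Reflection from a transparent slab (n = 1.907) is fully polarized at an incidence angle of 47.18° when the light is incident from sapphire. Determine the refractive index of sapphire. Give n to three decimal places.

Full polarization of the reflected beam means tan θ_B = n₂/n₁, where n₁ is the incident medium (sapphire).
n₁ = n₂ / tan θ_B = 1.907 / tan 47.18° = 1.767.

n ≈ 1.767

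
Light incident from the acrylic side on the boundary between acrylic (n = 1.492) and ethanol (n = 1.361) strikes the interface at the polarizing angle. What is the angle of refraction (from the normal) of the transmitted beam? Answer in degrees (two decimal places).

θ_t ≈ 47.63°

θ_B = arctan(n₂/n₁) = arctan(1.361/1.492) = 42.37°.
The refracted ray is perpendicular to the reflected ray, so θ_t = 90° − θ_B = 47.63°.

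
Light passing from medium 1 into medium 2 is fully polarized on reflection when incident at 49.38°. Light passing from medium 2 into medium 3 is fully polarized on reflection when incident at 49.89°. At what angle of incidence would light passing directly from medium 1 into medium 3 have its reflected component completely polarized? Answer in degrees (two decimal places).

θ_B ≈ 54.15°

tan θ_B(1→2) = n₂/n₁ = tan 49.38° = 1.1659.
tan θ_B(2→3) = n₃/n₂ = tan 49.89° = 1.1871.
n₃/n₁ = 1.3841. Then tan θ_B(1→3) = n₃/n₁, so θ_B(1→3) = arctan(1.3841) = 54.15°.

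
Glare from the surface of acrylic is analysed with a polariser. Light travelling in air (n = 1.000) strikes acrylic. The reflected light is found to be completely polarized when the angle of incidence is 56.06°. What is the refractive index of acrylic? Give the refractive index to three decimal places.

n ≈ 1.486

Full polarization of the reflected beam means tan θ_B = n₂/n₁, where n₁ is the incident medium (air).
n₂ = n₁ tan θ_B = 1.000 × tan 56.06° = 1.486.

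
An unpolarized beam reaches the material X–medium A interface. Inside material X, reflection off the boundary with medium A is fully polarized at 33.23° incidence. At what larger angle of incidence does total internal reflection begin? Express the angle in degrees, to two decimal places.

θ_c ≈ 40.93°

From Brewster, n₂/n₁ = tan θ_B = tan 33.23° = 0.6551.
Then sin θ_c = n₂/n₁ = 0.6551, so θ_c = arcsin 0.6551 = 40.93°.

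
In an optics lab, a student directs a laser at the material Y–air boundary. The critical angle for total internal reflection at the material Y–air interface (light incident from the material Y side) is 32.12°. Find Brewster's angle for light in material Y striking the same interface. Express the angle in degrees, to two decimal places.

θ_B ≈ 28.00°

At the critical angle sin θ_c = n₂/n₁, giving n₂/n₁ = sin 32.12° = 0.5317.
Then tan θ_B = n₂/n₁ = 0.5317, so θ_B = arctan 0.5317 = 28.00°.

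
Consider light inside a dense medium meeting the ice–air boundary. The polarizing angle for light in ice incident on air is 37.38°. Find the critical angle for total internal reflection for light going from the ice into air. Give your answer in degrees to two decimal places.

From Brewster, n₂/n₁ = tan θ_B = tan 37.38° = 0.7640.
Then sin θ_c = n₂/n₁ = 0.7640, so θ_c = arcsin 0.7640 = 49.82°.

θ_c ≈ 49.82°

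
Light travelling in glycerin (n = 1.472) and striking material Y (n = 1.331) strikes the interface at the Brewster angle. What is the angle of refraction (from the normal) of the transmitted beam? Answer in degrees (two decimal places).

First find Brewster's angle: tan θ_B = 1.331/1.472 = 0.9042, giving θ_B = 42.12°.
At Brewster's angle the reflected and refracted rays are perpendicular, so θ_t = 90° − θ_B = 90° − 42.12° = 47.88°.

θ_t ≈ 47.88°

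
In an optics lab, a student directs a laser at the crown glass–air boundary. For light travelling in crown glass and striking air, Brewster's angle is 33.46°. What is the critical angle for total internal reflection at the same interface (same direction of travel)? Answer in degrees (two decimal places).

tan θ_B = n₂/n₁ = tan 33.46° = 0.6609.
Total internal reflection: sin θ_c = n₂/n₁ = 0.6609.
θ_c = arcsin(0.6609) = 41.37°.

θ_c ≈ 41.37°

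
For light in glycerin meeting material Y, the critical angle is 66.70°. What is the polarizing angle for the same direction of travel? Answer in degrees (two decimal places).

sin θ_c = n₂/n₁, so n₂/n₁ = sin 66.70° = 0.9184.
Brewster: tan θ_B = n₂/n₁ = 0.9184.
θ_B = arctan(0.9184) = 42.57°.

θ_B ≈ 42.57°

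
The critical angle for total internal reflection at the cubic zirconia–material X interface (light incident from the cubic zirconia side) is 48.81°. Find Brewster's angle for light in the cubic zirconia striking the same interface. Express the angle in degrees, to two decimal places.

θ_B ≈ 36.96°

n₂/n₁ = sin θ_c = sin 48.81° = 0.7525.
tan θ_B equals the same ratio, so θ_B = arctan(0.7525) = 36.96°.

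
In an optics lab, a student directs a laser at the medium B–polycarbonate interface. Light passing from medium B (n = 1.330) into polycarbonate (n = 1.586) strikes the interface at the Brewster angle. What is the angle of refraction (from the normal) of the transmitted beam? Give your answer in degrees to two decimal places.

θ_t ≈ 39.98°

tan θ_B = n₂/n₁ = 1.586/1.330 = 1.1925, so θ_B = 50.02°.
At Brewster's angle the reflected and refracted rays are perpendicular, so θ_t = 90° − θ_B = 90° − 50.02° = 39.98°.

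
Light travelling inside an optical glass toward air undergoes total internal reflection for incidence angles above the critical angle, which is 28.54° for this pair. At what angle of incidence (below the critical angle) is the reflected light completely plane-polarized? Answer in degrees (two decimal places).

θ_B ≈ 25.54°

n₂/n₁ = sin θ_c = sin 28.54° = 0.4778.
tan θ_B equals the same ratio, so θ_B = arctan(0.4778) = 25.54°.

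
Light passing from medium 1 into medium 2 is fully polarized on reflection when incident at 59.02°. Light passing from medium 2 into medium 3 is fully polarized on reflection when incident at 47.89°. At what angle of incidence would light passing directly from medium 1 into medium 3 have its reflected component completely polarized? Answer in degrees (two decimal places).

Each Brewster angle gives a ratio: n₂/n₁ = tan 59.02° = 1.6656, n₃/n₂ = tan 47.89° = 1.1063.
Multiplying, n₃/n₁ = 1.6656 × 1.1063 = 1.8427, and θ_B(1→3) = arctan 1.8427 = 61.51°.

θ_B ≈ 61.51°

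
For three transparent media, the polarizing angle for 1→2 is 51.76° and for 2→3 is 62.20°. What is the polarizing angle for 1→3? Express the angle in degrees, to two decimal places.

θ_B ≈ 67.44°

tan θ_B(1→2) = n₂/n₁ = tan 51.76° = 1.2689.
tan θ_B(2→3) = n₃/n₂ = tan 62.20° = 1.8967.
So n₃/n₁ = (n₂/n₁)(n₃/n₂) = 1.2689 × 1.8967 = 2.4068.
θ_B(1→3) = arctan(2.4068) = 67.44°.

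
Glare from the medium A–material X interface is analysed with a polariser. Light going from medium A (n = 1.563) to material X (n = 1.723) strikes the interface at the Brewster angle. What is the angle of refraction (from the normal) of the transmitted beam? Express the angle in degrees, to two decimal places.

θ_t ≈ 42.21°

θ_B = arctan(n₂/n₁) = arctan(1.723/1.563) = 47.79°.
The refracted ray is perpendicular to the reflected ray, so θ_t = 90° − θ_B = 42.21°.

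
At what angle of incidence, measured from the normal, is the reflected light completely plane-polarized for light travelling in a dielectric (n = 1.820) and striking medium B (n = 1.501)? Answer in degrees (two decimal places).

Brewster's condition: tan θ_B = n₂/n₁ = 1.501/1.820 = 0.8247. Taking the arctangent, θ_B = 39.51°.

θ_B ≈ 39.51°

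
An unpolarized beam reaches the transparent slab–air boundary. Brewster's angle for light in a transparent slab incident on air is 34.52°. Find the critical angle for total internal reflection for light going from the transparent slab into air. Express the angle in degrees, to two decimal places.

θ_c ≈ 43.46°

From Brewster, n₂/n₁ = tan θ_B = tan 34.52° = 0.6878.
Then sin θ_c = n₂/n₁ = 0.6878, so θ_c = arcsin 0.6878 = 43.46°.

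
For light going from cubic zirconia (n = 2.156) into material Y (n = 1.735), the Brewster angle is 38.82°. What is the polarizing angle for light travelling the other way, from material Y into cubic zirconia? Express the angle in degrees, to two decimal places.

tan θ_B' = n₁/n₂ = 1/tan θ_B, so θ_B' = 90° − θ_B.
θ_B' = 90° − 38.82° = 51.18°.

θ_B' ≈ 51.18°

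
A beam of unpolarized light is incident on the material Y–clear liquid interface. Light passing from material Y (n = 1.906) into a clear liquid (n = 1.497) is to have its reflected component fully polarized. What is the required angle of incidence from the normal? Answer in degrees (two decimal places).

θ_B ≈ 38.15°

tan θ_B = n₂/n₁ = 1.497/1.906 = 0.7854.
So θ_B = arctan 0.7854 = 38.15°.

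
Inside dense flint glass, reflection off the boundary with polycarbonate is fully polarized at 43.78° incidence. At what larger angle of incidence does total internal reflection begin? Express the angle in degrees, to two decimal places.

tan θ_B = n₂/n₁ = tan 43.78° = 0.9583.
Total internal reflection: sin θ_c = n₂/n₁ = 0.9583.
θ_c = arcsin(0.9583) = 73.39°.

θ_c ≈ 73.39°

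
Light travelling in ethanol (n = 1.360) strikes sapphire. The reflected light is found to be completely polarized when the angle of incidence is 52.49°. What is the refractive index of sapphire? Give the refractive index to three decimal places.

n ≈ 1.772

Full polarization of the reflected beam means tan θ_B = n₂/n₁, where n₁ is the incident medium (ethanol).
n₂ = n₁ tan θ_B = 1.360 × tan 52.49° = 1.772.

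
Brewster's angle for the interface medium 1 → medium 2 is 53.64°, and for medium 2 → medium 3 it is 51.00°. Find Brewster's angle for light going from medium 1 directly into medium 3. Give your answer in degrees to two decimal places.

n₂/n₁ = tan 53.64° = 1.3584 and n₃/n₂ = tan 51.00° = 1.2349.
So n₃/n₁ = (n₂/n₁)(n₃/n₂) = 1.3584 × 1.2349 = 1.6774.
θ_B(1→3) = arctan(1.6774) = 59.20°.

θ_B ≈ 59.20°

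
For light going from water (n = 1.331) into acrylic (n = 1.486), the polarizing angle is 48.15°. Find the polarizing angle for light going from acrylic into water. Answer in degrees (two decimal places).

θ_B' ≈ 41.85°

Reversing the direction swaps n₁ and n₂, so tan θ_B' = 1/tan θ_B and θ_B' = 90° − θ_B.
Hence θ_B' = 90° − 48.15° = 41.85°.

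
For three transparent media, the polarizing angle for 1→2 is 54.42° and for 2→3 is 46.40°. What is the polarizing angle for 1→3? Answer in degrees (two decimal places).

θ_B ≈ 55.73°

tan θ_B(1→2) = n₂/n₁ = tan 54.42° = 1.3978.
tan θ_B(2→3) = n₃/n₂ = tan 46.40° = 1.0501.
n₃/n₁ = 1.4679. Then tan θ_B(1→3) = n₃/n₁, so θ_B(1→3) = arctan(1.4679) = 55.73°.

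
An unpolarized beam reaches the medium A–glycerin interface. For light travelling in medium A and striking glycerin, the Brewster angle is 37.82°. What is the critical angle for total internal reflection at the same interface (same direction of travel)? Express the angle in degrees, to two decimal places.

θ_c ≈ 50.92°

From Brewster, n₂/n₁ = tan θ_B = tan 37.82° = 0.7762.
Then sin θ_c = n₂/n₁ = 0.7762, so θ_c = arcsin 0.7762 = 50.92°.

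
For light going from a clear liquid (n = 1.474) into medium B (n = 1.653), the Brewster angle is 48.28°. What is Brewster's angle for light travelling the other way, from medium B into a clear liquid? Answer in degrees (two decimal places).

Reversing the direction swaps n₁ and n₂, so tan θ_B' = 1/tan θ_B and θ_B' = 90° − θ_B.
Hence θ_B' = 90° − 48.28° = 41.72°.

θ_B' ≈ 41.72°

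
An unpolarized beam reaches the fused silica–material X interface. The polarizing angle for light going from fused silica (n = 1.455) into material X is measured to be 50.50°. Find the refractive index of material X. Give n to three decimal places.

n ≈ 1.765

Brewster's law: tan θ_B = n₂/n₁ (light incident in fused silica, refracted into material X).
n₂ = n₁ tan θ_B = 1.455 × tan 50.50° = 1.765.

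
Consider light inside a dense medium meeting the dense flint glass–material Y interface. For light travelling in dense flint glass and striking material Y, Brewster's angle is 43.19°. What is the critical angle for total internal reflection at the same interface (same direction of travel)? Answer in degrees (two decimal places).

tan θ_B = n₂/n₁ = tan 43.19° = 0.9387.
Total internal reflection: sin θ_c = n₂/n₁ = 0.9387.
θ_c = arcsin(0.9387) = 69.84°.

θ_c ≈ 69.84°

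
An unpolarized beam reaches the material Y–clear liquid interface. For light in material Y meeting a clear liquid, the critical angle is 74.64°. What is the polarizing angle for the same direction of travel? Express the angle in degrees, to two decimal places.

θ_B ≈ 43.96°

sin θ_c = n₂/n₁, so n₂/n₁ = sin 74.64° = 0.9643.
Brewster: tan θ_B = n₂/n₁ = 0.9643.
θ_B = arctan(0.9643) = 43.96°.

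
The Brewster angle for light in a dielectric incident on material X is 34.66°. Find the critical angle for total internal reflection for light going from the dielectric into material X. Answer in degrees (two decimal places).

θ_c ≈ 43.74°

tan θ_B = n₂/n₁ = tan 34.66° = 0.6914.
Total internal reflection: sin θ_c = n₂/n₁ = 0.6914.
θ_c = arcsin(0.6914) = 43.74°.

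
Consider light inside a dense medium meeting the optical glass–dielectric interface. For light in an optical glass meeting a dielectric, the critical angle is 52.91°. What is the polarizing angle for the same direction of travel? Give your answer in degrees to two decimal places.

At the critical angle sin θ_c = n₂/n₁, giving n₂/n₁ = sin 52.91° = 0.7977.
Then tan θ_B = n₂/n₁ = 0.7977, so θ_B = arctan 0.7977 = 38.58°.

θ_B ≈ 38.58°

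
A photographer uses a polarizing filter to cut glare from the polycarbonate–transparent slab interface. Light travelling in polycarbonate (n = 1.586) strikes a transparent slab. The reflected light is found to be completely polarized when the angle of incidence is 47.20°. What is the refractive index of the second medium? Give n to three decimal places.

n ≈ 1.713

At the polarizing angle, tan θ_B = n₂/n₁ with n₁ on the incident side (polycarbonate) and n₂ on the transmitted side (a transparent slab).
n₂ = n₁ tan θ_B = 1.586 × tan 47.20° = 1.713.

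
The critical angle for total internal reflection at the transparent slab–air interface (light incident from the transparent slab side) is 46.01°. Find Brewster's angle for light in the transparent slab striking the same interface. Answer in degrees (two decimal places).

θ_B ≈ 35.73°

At the critical angle sin θ_c = n₂/n₁, giving n₂/n₁ = sin 46.01° = 0.7195.
Then tan θ_B = n₂/n₁ = 0.7195, so θ_B = arctan 0.7195 = 35.73°.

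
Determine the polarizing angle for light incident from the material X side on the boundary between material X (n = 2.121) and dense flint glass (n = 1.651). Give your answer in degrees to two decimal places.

θ_B ≈ 37.90°

At Brewster's angle the reflected and refracted rays are perpendicular, which with Snell's law gives tan θ_B = n₂/n₁.
Brewster's condition: tan θ_B = n₂/n₁ = 1.651/2.121 = 0.7784.
So θ_B = arctan 0.7784 = 37.90°.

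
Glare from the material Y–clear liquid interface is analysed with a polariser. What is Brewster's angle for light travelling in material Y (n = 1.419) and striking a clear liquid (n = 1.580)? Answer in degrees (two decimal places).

θ_B ≈ 48.07°

Here n₂/n₁ = 1.580/1.419 = 1.1135, and Brewster's law gives tan θ_B = n₂/n₁.
θ_B = arctan(1.1135) = 48.07°.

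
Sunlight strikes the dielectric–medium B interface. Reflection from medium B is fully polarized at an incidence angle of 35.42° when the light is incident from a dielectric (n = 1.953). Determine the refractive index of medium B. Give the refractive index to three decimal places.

Brewster's law: tan θ_B = n₂/n₁ (light incident in a dielectric, refracted into medium B).
n₂ = n₁ tan θ_B = 1.953 × tan 35.42° = 1.389.

n ≈ 1.389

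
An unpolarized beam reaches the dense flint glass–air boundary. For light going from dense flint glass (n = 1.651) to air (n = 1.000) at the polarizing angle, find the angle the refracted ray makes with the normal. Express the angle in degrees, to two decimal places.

θ_B = arctan(n₂/n₁) = arctan(1.000/1.651) = 31.20°.
Since θ_B + θ_t = 90° at Brewster incidence, θ_t = 90° − 31.20° = 58.80°.

θ_t ≈ 58.80°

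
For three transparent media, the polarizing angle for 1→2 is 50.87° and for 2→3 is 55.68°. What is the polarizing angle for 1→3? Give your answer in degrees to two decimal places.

Each Brewster angle gives a ratio: n₂/n₁ = tan 50.87° = 1.2292, n₃/n₂ = tan 55.68° = 1.4648.
Multiplying, n₃/n₁ = 1.2292 × 1.4648 = 1.8006, and θ_B(1→3) = arctan 1.8006 = 60.95°.

θ_B ≈ 60.95°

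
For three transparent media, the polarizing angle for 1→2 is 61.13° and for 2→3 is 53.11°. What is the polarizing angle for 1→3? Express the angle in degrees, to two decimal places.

θ_B ≈ 67.52°

tan θ_B(1→2) = n₂/n₁ = tan 61.13° = 1.8137.
tan θ_B(2→3) = n₃/n₂ = tan 53.11° = 1.3324.
Multiplying, n₃/n₁ = 1.8137 × 1.3324 = 2.4166, and θ_B(1→3) = arctan 2.4166 = 67.52°.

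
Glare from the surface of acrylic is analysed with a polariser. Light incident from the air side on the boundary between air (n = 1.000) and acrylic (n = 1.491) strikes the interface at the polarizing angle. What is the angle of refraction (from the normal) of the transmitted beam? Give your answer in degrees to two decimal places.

θ_B = arctan(n₂/n₁) = arctan(1.491/1.000) = 56.15°.
Since θ_B + θ_t = 90° at Brewster incidence, θ_t = 90° − 56.15° = 33.85°.

θ_t ≈ 33.85°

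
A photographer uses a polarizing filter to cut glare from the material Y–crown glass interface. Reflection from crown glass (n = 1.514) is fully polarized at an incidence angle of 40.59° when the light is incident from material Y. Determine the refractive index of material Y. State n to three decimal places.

n ≈ 1.767

At the Brewster angle, tan θ_B = n₂/n₁ with n₁ on the incident side (material Y) and n₂ on the transmitted side (crown glass).
n₁ = n₂ / tan θ_B = 1.514 / tan 40.59° = 1.767.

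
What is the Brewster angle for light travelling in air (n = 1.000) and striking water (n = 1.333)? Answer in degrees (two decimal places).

θ_B ≈ 53.12°

tan θ_B = n₂/n₁ = 1.333/1.000 = 1.3330.
So θ_B = arctan 1.3330 = 53.12°.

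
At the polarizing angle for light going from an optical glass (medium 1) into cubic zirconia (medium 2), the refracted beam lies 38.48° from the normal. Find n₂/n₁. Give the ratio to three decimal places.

n₂/n₁ ≈ 1.258

θ_B + θ_t = 90°, so θ_B = 90° − 38.48° = 51.52°.
Then n₂/n₁ = tan θ_B = tan 51.52° = 1.258.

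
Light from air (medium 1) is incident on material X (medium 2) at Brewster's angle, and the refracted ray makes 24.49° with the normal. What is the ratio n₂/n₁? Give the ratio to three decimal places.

θ_B + θ_t = 90°, so θ_B = 90° − 24.49° = 65.51°.
tan θ_B = n₂/n₁, so n₂/n₁ = tan 65.51° = 2.195.

n₂/n₁ ≈ 2.195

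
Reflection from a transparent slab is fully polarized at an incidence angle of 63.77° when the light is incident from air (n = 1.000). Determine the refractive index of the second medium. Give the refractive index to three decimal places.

n ≈ 2.030

Brewster's law: tan θ_B = n₂/n₁ (light incident in air, refracted into a transparent slab).
n₂ = n₁ tan θ_B = 1.000 × tan 63.77° = 2.030.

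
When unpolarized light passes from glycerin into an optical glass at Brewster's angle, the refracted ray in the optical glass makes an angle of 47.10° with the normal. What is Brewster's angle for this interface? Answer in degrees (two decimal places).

θ_B ≈ 42.90°

Brewster's condition makes the reflected and refracted beams perpendicular: θ_B + θ_t = 90°.
So θ_B = 90° − θ_t = 90° − 47.10° = 42.90°.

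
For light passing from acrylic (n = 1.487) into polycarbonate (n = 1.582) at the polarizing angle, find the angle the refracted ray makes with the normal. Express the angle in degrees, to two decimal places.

tan θ_B = n₂/n₁ = 1.582/1.487 = 1.0639, so θ_B = 46.77°.
At Brewster's angle the reflected and refracted rays are perpendicular, so θ_t = 90° − θ_B = 90° − 46.77° = 43.23°.

θ_t ≈ 43.23°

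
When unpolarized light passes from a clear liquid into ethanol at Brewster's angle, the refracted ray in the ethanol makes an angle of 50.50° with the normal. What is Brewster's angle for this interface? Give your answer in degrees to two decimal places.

θ_B ≈ 39.50°

Since the reflected and refracted rays are at right angles at the polarizing angle, θ_B + θ_t = 90°.
θ_B = 90° − 50.50° = 39.50°.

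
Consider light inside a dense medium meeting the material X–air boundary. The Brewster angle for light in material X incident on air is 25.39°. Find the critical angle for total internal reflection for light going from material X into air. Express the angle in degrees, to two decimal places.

tan θ_B = n₂/n₁ = tan 25.39° = 0.4746.
Total internal reflection: sin θ_c = n₂/n₁ = 0.4746.
θ_c = arcsin(0.4746) = 28.33°.

θ_c ≈ 28.33°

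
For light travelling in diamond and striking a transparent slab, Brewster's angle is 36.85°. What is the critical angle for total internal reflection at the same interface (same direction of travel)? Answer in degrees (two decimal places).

θ_c ≈ 48.54°

n₂/n₁ = tan 36.85° = 0.7495; the critical angle satisfies sin θ_c = n₂/n₁.
θ_c = arcsin(0.7495) = 48.54°.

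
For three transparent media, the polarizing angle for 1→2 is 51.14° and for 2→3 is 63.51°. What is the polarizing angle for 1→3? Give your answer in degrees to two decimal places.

θ_B ≈ 68.12°

Each Brewster angle gives a ratio: n₂/n₁ = tan 51.14° = 1.2411, n₃/n₂ = tan 63.51° = 2.0066.
n₃/n₁ = 2.4903. Then tan θ_B(1→3) = n₃/n₁, so θ_B(1→3) = arctan(2.4903) = 68.12°.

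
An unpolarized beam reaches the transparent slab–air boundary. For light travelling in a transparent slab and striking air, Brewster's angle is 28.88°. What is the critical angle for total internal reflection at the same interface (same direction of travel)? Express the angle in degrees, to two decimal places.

From Brewster, n₂/n₁ = tan θ_B = tan 28.88° = 0.5516.
Then sin θ_c = n₂/n₁ = 0.5516, so θ_c = arcsin 0.5516 = 33.48°.

θ_c ≈ 33.48°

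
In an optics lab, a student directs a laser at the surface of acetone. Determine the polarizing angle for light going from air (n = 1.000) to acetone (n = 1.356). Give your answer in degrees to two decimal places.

θ_B ≈ 53.59°

tan θ_B = n₂/n₁ = 1.356/1.000 = 1.3560.
So θ_B = arctan 1.3560 = 53.59°.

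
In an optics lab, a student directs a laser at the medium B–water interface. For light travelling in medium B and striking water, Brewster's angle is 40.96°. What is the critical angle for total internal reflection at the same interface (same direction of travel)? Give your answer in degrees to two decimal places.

θ_c ≈ 60.23°

tan θ_B = n₂/n₁ = tan 40.96° = 0.8681.
Total internal reflection: sin θ_c = n₂/n₁ = 0.8681.
θ_c = arcsin(0.8681) = 60.23°.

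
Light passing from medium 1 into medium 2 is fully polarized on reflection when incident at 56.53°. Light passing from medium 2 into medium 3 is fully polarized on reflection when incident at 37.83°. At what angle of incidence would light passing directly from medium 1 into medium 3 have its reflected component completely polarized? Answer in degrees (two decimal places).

θ_B ≈ 49.59°

Each Brewster angle gives a ratio: n₂/n₁ = tan 56.53° = 1.5126, n₃/n₂ = tan 37.83° = 0.7765.
So n₃/n₁ = (n₂/n₁)(n₃/n₂) = 1.5126 × 0.7765 = 1.1745.
θ_B(1→3) = arctan(1.1745) = 49.59°.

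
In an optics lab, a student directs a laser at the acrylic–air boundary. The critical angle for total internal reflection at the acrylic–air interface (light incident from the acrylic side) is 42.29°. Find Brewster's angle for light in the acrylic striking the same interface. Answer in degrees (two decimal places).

θ_B ≈ 33.94°

At the critical angle sin θ_c = n₂/n₁, giving n₂/n₁ = sin 42.29° = 0.6729.
Then tan θ_B = n₂/n₁ = 0.6729, so θ_B = arctan 0.6729 = 33.94°.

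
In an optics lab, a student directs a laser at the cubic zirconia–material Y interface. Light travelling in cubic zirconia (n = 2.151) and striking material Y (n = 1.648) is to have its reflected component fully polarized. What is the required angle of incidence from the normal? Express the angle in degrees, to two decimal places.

Brewster's condition: tan θ_B = n₂/n₁ = 1.648/2.151 = 0.7662.
So θ_B = arctan 0.7662 = 37.46°.

θ_B ≈ 37.46°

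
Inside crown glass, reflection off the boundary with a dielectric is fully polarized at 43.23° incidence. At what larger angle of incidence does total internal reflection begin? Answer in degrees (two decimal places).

tan θ_B = n₂/n₁ = tan 43.23° = 0.9400.
Total internal reflection: sin θ_c = n₂/n₁ = 0.9400.
θ_c = arcsin(0.9400) = 70.06°.

θ_c ≈ 70.06°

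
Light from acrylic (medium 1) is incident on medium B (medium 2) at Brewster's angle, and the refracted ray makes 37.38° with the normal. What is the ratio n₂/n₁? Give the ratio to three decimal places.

θ_B + θ_t = 90°, so θ_B = 90° − 37.38° = 52.62°.
tan θ_B = n₂/n₁, so n₂/n₁ = tan 52.62° = 1.309.

n₂/n₁ ≈ 1.309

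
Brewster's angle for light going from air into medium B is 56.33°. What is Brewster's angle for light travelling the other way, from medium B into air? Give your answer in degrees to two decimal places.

θ_B' ≈ 33.67°

tan θ_B' = n₁/n₂ = 1/tan θ_B, so θ_B' = 90° − θ_B.
θ_B' = 90° − 56.33° = 33.67°.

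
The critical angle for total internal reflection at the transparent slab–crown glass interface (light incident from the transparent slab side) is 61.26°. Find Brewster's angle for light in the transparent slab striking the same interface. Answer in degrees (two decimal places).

sin θ_c = n₂/n₁, so n₂/n₁ = sin 61.26° = 0.8768.
Brewster: tan θ_B = n₂/n₁ = 0.8768.
θ_B = arctan(0.8768) = 41.24°.

θ_B ≈ 41.24°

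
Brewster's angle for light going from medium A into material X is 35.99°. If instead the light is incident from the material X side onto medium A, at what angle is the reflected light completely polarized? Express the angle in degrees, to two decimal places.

Reversing the direction swaps n₁ and n₂, so tan θ_B' = 1/tan θ_B and θ_B' = 90° − θ_B.
Hence θ_B' = 90° − 35.99° = 54.01°.

θ_B' ≈ 54.01°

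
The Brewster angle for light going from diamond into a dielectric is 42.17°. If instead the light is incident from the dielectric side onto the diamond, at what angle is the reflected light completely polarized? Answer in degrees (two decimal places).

θ_B' ≈ 47.83°

tan θ_B' = n₁/n₂ = 1/tan θ_B, so θ_B' = 90° − θ_B.
θ_B' = 90° − 42.17° = 47.83°.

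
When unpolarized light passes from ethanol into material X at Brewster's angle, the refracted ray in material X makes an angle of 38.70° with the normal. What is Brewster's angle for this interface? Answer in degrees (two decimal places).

Since the reflected and refracted rays are at right angles at the polarizing angle, θ_B + θ_t = 90°.
θ_B = 90° − 38.70° = 51.30°.

θ_B ≈ 51.30°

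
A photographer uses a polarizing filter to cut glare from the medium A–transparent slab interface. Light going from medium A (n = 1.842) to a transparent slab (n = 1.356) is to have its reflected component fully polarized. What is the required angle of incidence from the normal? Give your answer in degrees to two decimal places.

The reflected p-component vanishes when tan θ_B = n₂/n₁.
Here n₂/n₁ = 1.356/1.842 = 0.7362, and Brewster's law gives tan θ_B = n₂/n₁. Taking the arctangent, θ_B = 36.36°.

θ_B ≈ 36.36°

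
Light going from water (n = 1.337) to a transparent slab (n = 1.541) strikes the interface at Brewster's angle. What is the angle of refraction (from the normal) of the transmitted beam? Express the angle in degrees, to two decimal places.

tan θ_B = n₂/n₁ = 1.541/1.337 = 1.1526, so θ_B = 49.05°.
Since θ_B + θ_t = 90° at Brewster incidence, θ_t = 90° − 49.05° = 40.95°.

θ_t ≈ 40.95°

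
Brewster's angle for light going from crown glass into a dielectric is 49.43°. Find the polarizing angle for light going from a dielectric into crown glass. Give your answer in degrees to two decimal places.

tan θ_B' = n₁/n₂ = 1/tan θ_B, so θ_B' = 90° − θ_B.
θ_B' = 90° − 49.43° = 40.57°.

θ_B' ≈ 40.57°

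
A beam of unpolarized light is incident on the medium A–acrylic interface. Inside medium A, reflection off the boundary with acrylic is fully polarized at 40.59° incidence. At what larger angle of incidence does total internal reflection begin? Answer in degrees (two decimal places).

tan θ_B = n₂/n₁ = tan 40.59° = 0.8568.
Total internal reflection: sin θ_c = n₂/n₁ = 0.8568.
θ_c = arcsin(0.8568) = 58.96°.

θ_c ≈ 58.96°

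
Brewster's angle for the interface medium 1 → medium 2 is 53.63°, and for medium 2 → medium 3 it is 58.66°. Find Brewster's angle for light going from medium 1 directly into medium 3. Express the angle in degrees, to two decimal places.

Each Brewster angle gives a ratio: n₂/n₁ = tan 53.63° = 1.3579, n₃/n₂ = tan 58.66° = 1.6421.
So n₃/n₁ = (n₂/n₁)(n₃/n₂) = 1.3579 × 1.6421 = 2.2298.
θ_B(1→3) = arctan(2.2298) = 65.84°.

θ_B ≈ 65.84°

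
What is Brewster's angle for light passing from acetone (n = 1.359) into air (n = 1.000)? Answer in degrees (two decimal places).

θ_B ≈ 36.35°

The reflected p-component vanishes when tan θ_B = n₂/n₁.
Brewster's condition: tan θ_B = n₂/n₁ = 1.000/1.359 = 0.7358. Taking the arctangent, θ_B = 36.35°.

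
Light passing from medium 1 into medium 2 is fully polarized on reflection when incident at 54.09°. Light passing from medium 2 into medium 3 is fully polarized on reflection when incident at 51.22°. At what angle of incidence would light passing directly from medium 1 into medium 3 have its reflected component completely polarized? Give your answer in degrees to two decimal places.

tan θ_B(1→2) = n₂/n₁ = tan 54.09° = 1.3809.
tan θ_B(2→3) = n₃/n₂ = tan 51.22° = 1.2446.
Multiplying, n₃/n₁ = 1.3809 × 1.2446 = 1.7188, and θ_B(1→3) = arctan 1.7188 = 59.81°.

θ_B ≈ 59.81°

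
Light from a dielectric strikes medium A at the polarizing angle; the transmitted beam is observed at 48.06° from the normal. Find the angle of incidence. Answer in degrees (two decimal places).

θ_B ≈ 41.94°

At Brewster's angle the reflected and refracted rays are perpendicular, so θ_B + θ_t = 90°.
θ_B = 90° − 48.06° = 41.94°.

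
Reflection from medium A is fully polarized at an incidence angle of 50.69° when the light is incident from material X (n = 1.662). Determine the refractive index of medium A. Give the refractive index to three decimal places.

n ≈ 2.030

At Brewster's angle, tan θ_B = n₂/n₁ with n₁ on the incident side (material X) and n₂ on the transmitted side (medium A).
n₂ = n₁ tan θ_B = 1.662 × tan 50.69° = 2.030.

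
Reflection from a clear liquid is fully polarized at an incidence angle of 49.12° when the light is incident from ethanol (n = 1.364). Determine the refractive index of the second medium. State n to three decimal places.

n ≈ 1.576

At Brewster's angle, tan θ_B = n₂/n₁ with n₁ on the incident side (ethanol) and n₂ on the transmitted side (a clear liquid).
n₂ = n₁ tan θ_B = 1.364 × tan 49.12° = 1.576.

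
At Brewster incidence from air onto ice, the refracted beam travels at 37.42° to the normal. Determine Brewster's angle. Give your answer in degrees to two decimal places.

At Brewster's angle the reflected and refracted rays are perpendicular, so θ_B + θ_t = 90°.
θ_B = 90° − 37.42° = 52.58°.

θ_B ≈ 52.58°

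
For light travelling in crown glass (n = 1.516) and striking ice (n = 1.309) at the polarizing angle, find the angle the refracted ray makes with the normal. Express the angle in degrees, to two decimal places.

θ_t ≈ 49.19°

θ_B = arctan(n₂/n₁) = arctan(1.309/1.516) = 40.81°.
The refracted ray is perpendicular to the reflected ray, so θ_t = 90° − θ_B = 49.19°.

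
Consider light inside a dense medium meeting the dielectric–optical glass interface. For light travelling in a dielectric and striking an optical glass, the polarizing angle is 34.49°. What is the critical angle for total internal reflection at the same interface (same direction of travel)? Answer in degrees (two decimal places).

θ_c ≈ 43.39°

tan θ_B = n₂/n₁ = tan 34.49° = 0.6870.
Total internal reflection: sin θ_c = n₂/n₁ = 0.6870.
θ_c = arcsin(0.6870) = 43.39°.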